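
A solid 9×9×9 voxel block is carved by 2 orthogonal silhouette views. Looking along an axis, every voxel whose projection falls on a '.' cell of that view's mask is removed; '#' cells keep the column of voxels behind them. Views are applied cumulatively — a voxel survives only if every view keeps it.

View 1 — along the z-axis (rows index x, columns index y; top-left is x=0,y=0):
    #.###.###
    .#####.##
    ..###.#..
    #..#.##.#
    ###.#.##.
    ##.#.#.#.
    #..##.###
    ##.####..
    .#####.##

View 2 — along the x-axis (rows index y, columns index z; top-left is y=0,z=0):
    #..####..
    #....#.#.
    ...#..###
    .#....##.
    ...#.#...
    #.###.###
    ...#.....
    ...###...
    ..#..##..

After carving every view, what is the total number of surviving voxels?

start: 9×9×9 = 729 voxels
[1] z-view keeps 53 columns → grid now 477
[2] x-view keeps 31 columns → grid now 177

voxel count = 177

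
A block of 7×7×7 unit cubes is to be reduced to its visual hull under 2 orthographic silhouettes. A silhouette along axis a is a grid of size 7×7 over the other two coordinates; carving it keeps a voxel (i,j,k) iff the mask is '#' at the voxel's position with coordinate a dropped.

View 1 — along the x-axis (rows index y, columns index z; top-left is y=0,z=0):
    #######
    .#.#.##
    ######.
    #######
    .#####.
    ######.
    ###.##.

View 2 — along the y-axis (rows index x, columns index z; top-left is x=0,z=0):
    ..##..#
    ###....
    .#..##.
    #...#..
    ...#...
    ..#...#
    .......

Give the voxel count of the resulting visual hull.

|visual hull| = 79

start: 7×7×7 = 343 voxels
V1 x: intersect with YZ mask (40 set) -- 280 left
V2 y: intersect with XZ mask (14 set) -- 79 left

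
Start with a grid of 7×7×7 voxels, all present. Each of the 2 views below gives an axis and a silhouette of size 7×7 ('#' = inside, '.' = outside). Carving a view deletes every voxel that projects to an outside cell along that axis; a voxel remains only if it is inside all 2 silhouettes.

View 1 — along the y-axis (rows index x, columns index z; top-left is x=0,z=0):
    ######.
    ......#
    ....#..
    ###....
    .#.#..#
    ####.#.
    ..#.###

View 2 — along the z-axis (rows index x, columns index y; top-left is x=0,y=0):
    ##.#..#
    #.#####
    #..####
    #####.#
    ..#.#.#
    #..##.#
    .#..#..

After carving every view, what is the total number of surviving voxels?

full grid |V| = 343
carve view 1 (along y, XZ-mask fill 23/49): 161 voxels remain
carve view 2 (along z, XY-mask fill 30/49): 90 voxels remain

remaining voxels: 90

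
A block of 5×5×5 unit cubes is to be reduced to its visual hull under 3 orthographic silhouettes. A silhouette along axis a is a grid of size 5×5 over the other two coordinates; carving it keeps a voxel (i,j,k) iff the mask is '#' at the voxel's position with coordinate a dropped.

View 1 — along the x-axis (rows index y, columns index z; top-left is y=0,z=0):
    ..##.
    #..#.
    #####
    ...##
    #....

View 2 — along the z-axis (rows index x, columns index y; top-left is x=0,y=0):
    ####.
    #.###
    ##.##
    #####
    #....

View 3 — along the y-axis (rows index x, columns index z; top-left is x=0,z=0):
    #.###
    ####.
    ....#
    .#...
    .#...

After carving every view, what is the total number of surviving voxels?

voxel count = 20

full grid |V| = 125
carve view 1 (along x, YZ-mask fill 12/25): 60 voxels remain
carve view 2 (along z, XY-mask fill 18/25): 42 voxels remain
carve view 3 (along y, XZ-mask fill 11/25): 20 voxels remain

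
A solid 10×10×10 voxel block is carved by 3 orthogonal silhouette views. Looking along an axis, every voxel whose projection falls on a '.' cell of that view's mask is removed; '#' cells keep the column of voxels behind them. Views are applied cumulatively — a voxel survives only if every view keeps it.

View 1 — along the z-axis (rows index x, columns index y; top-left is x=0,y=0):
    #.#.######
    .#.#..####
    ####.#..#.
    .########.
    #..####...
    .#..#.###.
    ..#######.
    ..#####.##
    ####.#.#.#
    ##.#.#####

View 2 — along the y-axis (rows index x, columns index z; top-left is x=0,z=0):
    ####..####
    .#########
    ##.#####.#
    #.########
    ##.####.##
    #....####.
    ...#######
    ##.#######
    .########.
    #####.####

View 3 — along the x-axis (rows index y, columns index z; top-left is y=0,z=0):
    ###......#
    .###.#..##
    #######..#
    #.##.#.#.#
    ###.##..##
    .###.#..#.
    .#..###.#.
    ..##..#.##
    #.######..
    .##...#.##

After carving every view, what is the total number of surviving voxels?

before carving: 1000 voxels (10×10×10)
step 1: project along z, AND mask (67/100) → |grid| = 670
step 2: project along y, AND mask (80/100) → |grid| = 543
step 3: project along x, AND mask (58/100) → |grid| = 311

|visual hull| = 311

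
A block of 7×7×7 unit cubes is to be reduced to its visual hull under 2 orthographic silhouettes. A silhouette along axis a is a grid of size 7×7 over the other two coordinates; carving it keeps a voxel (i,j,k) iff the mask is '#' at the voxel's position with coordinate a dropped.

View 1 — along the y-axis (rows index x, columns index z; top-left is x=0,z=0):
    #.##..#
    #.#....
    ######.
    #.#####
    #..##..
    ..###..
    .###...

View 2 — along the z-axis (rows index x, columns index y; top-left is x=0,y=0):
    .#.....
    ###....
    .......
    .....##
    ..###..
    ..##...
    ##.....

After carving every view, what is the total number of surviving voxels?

full grid |V| = 343
carve view 1 (along y, XZ-mask fill 27/49): 189 voxels remain
carve view 2 (along z, XY-mask fill 13/49): 43 voxels remain

43 voxels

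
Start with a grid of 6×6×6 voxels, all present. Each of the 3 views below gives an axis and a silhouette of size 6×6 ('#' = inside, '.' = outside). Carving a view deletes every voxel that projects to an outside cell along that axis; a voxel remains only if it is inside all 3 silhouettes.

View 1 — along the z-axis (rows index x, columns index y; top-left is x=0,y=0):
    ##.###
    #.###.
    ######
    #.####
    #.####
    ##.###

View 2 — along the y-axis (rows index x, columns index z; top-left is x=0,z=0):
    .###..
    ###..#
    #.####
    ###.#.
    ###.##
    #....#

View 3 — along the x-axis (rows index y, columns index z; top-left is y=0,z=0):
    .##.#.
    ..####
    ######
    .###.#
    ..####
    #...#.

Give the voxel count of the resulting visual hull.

before carving: 216 voxels (6×6×6)
  1. axis=2 (XY plane), |mask|=30  ⇒  voxels=180
  2. axis=1 (XZ plane), |mask|=23  ⇒  voxels=116
  3. axis=0 (YZ plane), |mask|=23  ⇒  voxels=73

remaining voxels: 73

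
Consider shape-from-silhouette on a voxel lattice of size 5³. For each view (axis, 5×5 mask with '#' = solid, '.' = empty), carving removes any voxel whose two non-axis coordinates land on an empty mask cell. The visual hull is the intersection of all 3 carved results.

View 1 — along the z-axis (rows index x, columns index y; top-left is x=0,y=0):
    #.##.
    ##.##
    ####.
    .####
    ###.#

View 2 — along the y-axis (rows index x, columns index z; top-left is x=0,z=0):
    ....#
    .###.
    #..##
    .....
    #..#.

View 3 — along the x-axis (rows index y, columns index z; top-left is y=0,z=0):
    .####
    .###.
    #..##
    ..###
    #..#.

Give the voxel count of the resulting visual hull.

before carving: 125 voxels (5×5×5)
carve view 1 (along z, XY-mask fill 19/25): 95 voxels remain
carve view 2 (along y, XZ-mask fill 9/25): 35 voxels remain
carve view 3 (along x, YZ-mask fill 15/25): 26 voxels remain

remaining voxels: 26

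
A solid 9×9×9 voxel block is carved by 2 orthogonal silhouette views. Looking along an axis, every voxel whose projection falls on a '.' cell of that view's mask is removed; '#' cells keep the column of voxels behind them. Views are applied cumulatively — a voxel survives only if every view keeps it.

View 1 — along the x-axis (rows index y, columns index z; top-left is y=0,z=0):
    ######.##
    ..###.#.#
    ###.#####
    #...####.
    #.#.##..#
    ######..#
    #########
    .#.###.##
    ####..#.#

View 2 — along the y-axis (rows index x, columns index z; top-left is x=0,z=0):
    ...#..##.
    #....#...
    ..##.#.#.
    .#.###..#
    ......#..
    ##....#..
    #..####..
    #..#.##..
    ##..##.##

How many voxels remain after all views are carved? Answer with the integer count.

remaining voxels: 212

before carving: 729 voxels (9×9×9)
V1 x: intersect with YZ mask (59 set) -- 531 left
V2 y: intersect with XZ mask (33 set) -- 212 left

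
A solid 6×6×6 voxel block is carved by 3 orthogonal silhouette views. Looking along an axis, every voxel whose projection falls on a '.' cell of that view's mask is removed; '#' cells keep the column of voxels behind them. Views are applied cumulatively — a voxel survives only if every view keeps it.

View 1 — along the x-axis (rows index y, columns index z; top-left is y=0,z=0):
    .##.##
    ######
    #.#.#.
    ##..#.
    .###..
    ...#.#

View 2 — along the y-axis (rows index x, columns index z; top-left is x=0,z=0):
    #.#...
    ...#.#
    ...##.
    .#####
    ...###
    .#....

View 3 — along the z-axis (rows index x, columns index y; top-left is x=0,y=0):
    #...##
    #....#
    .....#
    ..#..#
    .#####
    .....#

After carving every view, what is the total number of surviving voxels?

start: 6×6×6 = 216 voxels
[1] x-view keeps 21 columns → grid now 126
[2] y-view keeps 15 columns → grid now 52
[3] z-view keeps 14 columns → grid now 18

18 voxels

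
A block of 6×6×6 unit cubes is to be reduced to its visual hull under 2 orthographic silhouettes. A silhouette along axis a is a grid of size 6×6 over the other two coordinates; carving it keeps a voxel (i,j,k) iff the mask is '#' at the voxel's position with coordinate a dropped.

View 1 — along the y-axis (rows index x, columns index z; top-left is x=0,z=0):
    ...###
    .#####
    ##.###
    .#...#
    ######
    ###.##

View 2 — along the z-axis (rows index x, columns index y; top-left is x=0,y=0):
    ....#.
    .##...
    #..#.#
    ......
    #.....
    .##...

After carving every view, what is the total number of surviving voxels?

remaining voxels: 44

full grid |V| = 216
  1. axis=1 (XZ plane), |mask|=26  ⇒  voxels=156
  2. axis=2 (XY plane), |mask|=9  ⇒  voxels=44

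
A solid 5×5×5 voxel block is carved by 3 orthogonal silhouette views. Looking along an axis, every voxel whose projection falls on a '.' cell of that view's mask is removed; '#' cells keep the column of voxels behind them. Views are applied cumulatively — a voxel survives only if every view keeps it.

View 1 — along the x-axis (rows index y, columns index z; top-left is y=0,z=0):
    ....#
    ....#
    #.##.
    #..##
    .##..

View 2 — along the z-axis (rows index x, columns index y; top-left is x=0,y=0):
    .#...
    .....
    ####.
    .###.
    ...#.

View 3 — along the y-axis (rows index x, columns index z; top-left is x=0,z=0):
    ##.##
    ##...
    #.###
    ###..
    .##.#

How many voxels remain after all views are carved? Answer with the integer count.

13 voxels

before carving: 125 voxels (5×5×5)
  1. axis=0 (YZ plane), |mask|=10  ⇒  voxels=50
  2. axis=2 (XY plane), |mask|=9  ⇒  voxels=19
  3. axis=1 (XZ plane), |mask|=16  ⇒  voxels=13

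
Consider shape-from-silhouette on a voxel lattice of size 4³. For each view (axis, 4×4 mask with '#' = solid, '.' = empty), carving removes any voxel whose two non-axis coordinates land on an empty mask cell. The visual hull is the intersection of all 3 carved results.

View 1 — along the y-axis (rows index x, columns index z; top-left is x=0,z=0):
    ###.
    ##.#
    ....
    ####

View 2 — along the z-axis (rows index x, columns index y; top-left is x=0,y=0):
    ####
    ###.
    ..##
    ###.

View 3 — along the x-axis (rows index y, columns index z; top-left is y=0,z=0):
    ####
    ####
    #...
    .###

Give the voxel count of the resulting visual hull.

25 voxels

start: 4×4×4 = 64 voxels
step 1: project along y, AND mask (10/16) → |grid| = 40
step 2: project along z, AND mask (12/16) → |grid| = 33
step 3: project along x, AND mask (12/16) → |grid| = 25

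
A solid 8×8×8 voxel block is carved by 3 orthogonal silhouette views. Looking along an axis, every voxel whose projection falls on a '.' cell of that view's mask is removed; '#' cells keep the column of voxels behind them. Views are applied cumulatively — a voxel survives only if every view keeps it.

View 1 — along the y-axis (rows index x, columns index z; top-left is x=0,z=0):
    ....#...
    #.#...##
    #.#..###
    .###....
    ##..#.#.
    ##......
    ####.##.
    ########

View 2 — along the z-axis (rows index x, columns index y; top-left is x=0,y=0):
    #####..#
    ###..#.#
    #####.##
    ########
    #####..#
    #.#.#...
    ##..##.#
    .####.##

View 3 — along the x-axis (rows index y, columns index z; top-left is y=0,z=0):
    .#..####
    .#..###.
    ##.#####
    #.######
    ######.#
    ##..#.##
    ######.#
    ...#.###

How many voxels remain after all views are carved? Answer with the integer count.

voxel count = 130

initial block: 8^3 = 512
after view 1 [y-axis, 33 of 64 cells solid] → remaining = 264
after view 2 [z-axis, 46 of 64 cells solid] → remaining = 193
after view 3 [x-axis, 46 of 64 cells solid] → remaining = 130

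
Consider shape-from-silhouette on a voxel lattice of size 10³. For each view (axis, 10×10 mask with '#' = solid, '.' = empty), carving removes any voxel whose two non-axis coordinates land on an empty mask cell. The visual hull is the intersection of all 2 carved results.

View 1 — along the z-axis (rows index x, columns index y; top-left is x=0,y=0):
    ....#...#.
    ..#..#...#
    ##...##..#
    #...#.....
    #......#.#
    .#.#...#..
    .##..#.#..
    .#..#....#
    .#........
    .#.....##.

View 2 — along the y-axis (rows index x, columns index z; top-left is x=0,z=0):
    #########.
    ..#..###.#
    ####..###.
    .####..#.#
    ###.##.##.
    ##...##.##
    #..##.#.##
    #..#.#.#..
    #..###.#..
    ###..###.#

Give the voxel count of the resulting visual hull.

full grid |V| = 1000
carve view 1 (along z, XY-mask fill 29/100): 290 voxels remain
carve view 2 (along y, XZ-mask fill 62/100): 181 voxels remain

remaining voxels: 181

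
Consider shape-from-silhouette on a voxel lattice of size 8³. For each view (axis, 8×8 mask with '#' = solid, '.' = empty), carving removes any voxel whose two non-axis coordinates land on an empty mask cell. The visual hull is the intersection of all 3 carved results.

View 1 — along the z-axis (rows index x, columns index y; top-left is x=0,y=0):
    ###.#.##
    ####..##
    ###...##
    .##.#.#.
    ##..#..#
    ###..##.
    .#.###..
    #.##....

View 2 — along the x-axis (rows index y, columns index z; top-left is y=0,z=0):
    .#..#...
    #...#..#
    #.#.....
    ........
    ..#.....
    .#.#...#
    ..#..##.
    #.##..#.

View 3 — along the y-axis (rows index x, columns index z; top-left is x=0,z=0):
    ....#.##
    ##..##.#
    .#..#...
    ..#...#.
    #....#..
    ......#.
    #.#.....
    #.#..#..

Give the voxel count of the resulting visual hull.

remaining voxels: 27

start: 8×8×8 = 512 voxels
after view 1 [z-axis, 37 of 64 cells solid] → remaining = 296
after view 2 [x-axis, 18 of 64 cells solid] → remaining = 86
after view 3 [y-axis, 20 of 64 cells solid] → remaining = 27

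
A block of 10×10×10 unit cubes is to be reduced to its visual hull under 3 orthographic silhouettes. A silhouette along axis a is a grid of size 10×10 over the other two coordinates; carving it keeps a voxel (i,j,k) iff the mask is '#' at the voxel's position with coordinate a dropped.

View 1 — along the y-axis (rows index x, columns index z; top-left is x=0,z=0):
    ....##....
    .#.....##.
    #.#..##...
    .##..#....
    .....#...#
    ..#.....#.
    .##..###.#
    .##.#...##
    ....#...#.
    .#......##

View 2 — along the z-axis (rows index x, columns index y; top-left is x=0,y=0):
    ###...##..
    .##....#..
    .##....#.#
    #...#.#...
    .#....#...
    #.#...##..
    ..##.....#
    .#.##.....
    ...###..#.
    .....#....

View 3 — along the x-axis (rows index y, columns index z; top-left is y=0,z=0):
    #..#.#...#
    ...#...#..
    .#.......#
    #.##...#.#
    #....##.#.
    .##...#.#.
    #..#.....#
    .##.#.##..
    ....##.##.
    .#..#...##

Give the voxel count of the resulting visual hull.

full grid |V| = 1000
  1. axis=1 (XZ plane), |mask|=32  ⇒  voxels=320
  2. axis=2 (XY plane), |mask|=32  ⇒  voxels=100
  3. axis=0 (YZ plane), |mask|=37  ⇒  voxels=28

remaining voxels: 28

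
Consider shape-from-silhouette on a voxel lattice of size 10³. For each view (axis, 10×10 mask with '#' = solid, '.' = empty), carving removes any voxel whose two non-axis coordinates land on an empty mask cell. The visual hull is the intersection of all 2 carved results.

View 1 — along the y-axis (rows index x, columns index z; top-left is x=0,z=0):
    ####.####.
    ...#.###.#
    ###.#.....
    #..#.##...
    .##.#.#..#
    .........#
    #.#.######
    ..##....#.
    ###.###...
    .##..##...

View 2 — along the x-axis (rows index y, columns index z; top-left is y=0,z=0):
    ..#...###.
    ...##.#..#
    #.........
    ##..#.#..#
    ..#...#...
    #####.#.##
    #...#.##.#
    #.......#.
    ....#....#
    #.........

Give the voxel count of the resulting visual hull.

before carving: 1000 voxels (10×10×10)
  1. axis=1 (XZ plane), |mask|=48  ⇒  voxels=480
  2. axis=0 (YZ plane), |mask|=34  ⇒  voxels=166

|visual hull| = 166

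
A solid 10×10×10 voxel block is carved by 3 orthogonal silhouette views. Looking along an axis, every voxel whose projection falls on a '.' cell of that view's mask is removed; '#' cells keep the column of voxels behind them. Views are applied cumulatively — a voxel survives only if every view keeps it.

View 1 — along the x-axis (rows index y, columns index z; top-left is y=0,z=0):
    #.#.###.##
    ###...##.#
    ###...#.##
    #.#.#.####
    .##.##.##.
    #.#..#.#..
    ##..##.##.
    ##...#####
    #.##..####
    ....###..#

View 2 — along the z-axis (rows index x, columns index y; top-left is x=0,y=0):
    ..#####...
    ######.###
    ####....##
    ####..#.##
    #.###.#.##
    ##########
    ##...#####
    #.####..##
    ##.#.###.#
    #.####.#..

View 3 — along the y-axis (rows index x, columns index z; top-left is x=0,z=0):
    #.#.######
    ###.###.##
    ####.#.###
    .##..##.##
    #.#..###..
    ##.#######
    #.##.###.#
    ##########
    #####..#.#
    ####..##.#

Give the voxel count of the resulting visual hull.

start: 10×10×10 = 1000 voxels
carve view 1 (along x, YZ-mask fill 60/100): 600 voxels remain
carve view 2 (along z, XY-mask fill 71/100): 426 voxels remain
carve view 3 (along y, XZ-mask fill 75/100): 329 voxels remain

|visual hull| = 329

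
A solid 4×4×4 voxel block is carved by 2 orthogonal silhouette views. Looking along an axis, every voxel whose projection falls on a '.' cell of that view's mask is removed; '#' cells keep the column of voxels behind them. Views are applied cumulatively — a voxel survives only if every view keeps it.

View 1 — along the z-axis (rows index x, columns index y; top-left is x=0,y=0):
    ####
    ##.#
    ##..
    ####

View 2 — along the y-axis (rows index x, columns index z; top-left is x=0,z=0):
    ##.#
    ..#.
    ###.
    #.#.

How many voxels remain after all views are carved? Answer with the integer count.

remaining voxels: 29

full grid |V| = 64
[1] z-view keeps 13 columns → grid now 52
[2] y-view keeps 9 columns → grid now 29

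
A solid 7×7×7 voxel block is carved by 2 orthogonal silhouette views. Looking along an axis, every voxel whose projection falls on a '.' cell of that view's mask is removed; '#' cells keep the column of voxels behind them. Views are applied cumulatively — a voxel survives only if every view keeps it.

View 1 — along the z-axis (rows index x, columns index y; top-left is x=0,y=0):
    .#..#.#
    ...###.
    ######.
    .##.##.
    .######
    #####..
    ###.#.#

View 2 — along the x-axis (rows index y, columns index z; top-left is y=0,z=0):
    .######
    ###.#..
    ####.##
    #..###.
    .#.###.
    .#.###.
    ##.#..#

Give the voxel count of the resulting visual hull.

remaining voxels: 144

start: 7×7×7 = 343 voxels
V1 z: intersect with XY mask (32 set) -- 224 left
V2 x: intersect with YZ mask (32 set) -- 144 left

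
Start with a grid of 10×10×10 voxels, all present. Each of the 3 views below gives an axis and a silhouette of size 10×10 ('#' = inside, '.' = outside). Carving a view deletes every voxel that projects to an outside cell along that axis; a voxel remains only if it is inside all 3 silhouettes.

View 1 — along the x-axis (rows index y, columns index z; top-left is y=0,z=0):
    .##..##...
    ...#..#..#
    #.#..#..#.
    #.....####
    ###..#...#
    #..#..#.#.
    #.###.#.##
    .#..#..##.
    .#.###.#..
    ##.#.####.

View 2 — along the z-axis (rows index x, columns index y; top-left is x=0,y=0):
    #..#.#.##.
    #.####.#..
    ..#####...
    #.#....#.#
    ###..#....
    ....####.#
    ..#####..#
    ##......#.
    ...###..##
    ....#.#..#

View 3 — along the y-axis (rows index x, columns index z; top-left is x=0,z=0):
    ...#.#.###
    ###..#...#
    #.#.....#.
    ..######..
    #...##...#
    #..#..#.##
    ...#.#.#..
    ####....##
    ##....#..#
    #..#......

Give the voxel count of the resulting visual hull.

full grid |V| = 1000
carve view 1 (along x, YZ-mask fill 48/100): 480 voxels remain
carve view 2 (along z, XY-mask fill 46/100): 223 voxels remain
carve view 3 (along y, XZ-mask fill 43/100): 101 voxels remain

remaining voxels: 101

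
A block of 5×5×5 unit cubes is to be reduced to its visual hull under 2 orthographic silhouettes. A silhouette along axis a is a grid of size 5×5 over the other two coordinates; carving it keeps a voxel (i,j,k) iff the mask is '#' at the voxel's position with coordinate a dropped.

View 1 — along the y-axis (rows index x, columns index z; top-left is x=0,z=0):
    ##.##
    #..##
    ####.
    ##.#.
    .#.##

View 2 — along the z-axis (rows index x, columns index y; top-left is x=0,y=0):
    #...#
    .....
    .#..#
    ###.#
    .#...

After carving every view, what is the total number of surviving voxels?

initial block: 5^3 = 125
after view 1 [y-axis, 17 of 25 cells solid] → remaining = 85
after view 2 [z-axis, 9 of 25 cells solid] → remaining = 31

31 voxels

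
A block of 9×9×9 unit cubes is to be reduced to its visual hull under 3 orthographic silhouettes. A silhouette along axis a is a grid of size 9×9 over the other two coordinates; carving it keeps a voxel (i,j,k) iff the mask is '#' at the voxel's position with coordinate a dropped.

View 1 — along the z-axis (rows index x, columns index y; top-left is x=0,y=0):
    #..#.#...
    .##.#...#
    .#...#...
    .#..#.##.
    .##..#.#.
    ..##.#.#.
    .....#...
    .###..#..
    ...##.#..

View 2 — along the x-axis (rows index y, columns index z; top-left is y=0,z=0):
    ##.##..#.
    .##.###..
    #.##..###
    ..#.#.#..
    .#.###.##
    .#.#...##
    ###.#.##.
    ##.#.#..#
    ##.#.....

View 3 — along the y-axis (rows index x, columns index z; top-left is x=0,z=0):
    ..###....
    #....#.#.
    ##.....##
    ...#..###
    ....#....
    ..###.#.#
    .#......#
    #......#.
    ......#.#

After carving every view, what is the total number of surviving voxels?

start: 9×9×9 = 729 voxels
carve view 1 (along z, XY-mask fill 29/81): 261 voxels remain
carve view 2 (along x, YZ-mask fill 43/81): 140 voxels remain
carve view 3 (along y, XZ-mask fill 26/81): 44 voxels remain

voxel count = 44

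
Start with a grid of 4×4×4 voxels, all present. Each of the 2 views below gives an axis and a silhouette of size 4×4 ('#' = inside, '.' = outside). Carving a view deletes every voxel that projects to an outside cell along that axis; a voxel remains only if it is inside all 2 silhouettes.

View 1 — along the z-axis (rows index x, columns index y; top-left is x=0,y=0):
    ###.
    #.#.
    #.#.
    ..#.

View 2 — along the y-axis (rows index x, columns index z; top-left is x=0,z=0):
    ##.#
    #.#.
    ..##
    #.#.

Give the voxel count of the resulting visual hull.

initial block: 4^3 = 64
after view 1 [z-axis, 8 of 16 cells solid] → remaining = 32
after view 2 [y-axis, 9 of 16 cells solid] → remaining = 19

voxel count = 19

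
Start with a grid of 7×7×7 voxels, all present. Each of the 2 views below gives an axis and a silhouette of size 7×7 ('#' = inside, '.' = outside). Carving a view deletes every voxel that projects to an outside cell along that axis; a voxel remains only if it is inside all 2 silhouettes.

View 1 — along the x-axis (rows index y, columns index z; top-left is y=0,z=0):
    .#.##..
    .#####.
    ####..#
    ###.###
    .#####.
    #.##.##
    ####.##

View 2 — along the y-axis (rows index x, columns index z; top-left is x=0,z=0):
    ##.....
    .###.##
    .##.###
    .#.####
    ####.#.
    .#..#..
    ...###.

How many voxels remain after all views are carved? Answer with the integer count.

full grid |V| = 343
step 1: project along x, AND mask (35/49) → |grid| = 245
step 2: project along y, AND mask (27/49) → |grid| = 139

voxel count = 139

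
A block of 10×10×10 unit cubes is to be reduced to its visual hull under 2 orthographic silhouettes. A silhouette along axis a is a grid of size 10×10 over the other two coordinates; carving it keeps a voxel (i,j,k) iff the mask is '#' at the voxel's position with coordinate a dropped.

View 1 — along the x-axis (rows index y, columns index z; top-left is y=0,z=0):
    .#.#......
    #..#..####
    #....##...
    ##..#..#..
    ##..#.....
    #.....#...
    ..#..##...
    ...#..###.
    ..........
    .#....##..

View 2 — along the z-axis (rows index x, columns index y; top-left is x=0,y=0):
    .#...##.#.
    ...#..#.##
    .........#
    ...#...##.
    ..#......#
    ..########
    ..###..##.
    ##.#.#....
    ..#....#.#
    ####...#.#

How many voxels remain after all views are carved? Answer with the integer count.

120 voxels

initial block: 10^3 = 1000
after view 1 [x-axis, 30 of 100 cells solid] → remaining = 300
after view 2 [z-axis, 40 of 100 cells solid] → remaining = 120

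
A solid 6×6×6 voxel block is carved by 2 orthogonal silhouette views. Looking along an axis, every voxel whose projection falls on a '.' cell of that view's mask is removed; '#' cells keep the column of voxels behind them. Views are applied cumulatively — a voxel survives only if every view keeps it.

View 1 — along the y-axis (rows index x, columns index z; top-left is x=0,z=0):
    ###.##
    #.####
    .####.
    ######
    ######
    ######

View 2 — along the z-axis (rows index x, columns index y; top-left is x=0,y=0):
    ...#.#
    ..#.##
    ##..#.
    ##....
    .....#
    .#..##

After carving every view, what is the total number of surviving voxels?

full grid |V| = 216
V1 y: intersect with XZ mask (32 set) -- 192 left
V2 z: intersect with XY mask (14 set) -- 73 left

73 voxels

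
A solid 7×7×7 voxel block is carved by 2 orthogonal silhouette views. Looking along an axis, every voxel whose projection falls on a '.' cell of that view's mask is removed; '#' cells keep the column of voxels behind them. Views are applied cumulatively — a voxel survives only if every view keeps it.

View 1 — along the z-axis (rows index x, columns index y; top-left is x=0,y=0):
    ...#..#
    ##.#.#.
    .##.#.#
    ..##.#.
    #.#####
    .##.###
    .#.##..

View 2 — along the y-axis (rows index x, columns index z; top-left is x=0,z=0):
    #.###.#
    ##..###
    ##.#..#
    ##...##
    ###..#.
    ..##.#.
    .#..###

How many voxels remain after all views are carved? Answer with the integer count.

full grid |V| = 343
  1. axis=2 (XY plane), |mask|=27  ⇒  voxels=189
  2. axis=1 (XZ plane), |mask|=29  ⇒  voxels=109

voxel count = 109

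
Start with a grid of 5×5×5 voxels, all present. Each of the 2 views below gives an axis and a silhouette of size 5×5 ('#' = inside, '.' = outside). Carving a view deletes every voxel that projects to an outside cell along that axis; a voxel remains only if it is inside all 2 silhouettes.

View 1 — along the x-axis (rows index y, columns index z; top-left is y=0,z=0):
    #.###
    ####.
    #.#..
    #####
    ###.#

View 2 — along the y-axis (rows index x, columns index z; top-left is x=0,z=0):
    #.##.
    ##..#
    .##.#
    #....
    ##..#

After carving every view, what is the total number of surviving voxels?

full grid |V| = 125
V1 x: intersect with YZ mask (19 set) -- 95 left
V2 y: intersect with XZ mask (13 set) -- 51 left

|visual hull| = 51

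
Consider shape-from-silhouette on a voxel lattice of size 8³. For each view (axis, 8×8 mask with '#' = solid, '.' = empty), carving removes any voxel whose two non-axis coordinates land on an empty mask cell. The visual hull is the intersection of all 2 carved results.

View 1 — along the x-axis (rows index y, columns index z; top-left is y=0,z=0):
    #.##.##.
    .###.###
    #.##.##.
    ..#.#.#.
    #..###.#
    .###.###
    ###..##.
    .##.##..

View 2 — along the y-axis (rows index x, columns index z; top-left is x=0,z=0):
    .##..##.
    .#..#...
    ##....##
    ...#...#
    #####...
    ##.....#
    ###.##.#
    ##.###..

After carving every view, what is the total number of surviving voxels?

voxel count = 141

full grid |V| = 512
V1 x: intersect with YZ mask (39 set) -- 312 left
V2 y: intersect with XZ mask (31 set) -- 141 left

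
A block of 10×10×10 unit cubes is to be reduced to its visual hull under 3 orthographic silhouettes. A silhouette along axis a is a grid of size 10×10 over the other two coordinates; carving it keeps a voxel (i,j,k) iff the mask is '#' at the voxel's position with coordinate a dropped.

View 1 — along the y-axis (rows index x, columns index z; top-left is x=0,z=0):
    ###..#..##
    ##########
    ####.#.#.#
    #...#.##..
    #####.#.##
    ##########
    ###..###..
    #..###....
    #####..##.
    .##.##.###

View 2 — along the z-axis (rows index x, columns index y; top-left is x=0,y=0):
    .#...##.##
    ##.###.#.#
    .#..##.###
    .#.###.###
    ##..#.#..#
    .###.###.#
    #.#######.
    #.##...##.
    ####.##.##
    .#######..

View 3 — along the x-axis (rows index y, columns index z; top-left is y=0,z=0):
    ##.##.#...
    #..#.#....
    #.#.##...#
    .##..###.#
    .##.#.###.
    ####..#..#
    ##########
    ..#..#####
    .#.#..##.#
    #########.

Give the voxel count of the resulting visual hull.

initial block: 10^3 = 1000
carve view 1 (along y, XZ-mask fill 69/100): 690 voxels remain
carve view 2 (along z, XY-mask fill 65/100): 453 voxels remain
carve view 3 (along x, YZ-mask fill 61/100): 277 voxels remain

277 voxels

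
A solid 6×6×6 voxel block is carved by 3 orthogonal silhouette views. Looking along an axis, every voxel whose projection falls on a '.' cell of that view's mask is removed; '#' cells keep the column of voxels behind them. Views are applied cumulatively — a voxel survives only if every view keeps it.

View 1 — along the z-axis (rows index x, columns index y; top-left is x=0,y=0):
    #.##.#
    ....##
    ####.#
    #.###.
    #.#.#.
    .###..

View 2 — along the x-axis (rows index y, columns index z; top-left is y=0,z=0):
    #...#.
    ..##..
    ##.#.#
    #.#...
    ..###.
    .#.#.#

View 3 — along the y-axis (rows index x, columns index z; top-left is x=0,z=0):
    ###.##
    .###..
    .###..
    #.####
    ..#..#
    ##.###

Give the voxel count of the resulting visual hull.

|visual hull| = 38

start: 6×6×6 = 216 voxels
step 1: project along z, AND mask (21/36) → |grid| = 126
step 2: project along x, AND mask (16/36) → |grid| = 58
step 3: project along y, AND mask (23/36) → |grid| = 38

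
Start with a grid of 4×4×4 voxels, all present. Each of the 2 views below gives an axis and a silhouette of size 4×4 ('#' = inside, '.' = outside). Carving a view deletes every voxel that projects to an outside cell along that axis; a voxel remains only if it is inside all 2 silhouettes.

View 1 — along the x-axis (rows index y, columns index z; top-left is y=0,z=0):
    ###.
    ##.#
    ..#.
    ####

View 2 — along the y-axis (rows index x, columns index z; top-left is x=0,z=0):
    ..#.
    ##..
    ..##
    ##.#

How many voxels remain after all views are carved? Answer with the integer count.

|visual hull| = 22

before carving: 64 voxels (4×4×4)
after view 1 [x-axis, 11 of 16 cells solid] → remaining = 44
after view 2 [y-axis, 8 of 16 cells solid] → remaining = 22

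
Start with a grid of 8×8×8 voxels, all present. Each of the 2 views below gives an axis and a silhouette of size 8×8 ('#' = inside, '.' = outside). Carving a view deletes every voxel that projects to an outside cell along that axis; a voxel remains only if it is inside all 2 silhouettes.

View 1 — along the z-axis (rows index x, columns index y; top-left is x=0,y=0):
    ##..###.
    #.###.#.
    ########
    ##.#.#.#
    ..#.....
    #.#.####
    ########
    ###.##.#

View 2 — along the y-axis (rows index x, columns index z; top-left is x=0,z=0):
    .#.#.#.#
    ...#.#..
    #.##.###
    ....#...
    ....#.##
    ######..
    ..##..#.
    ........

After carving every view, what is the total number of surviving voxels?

initial block: 8^3 = 512
[1] z-view keeps 44 columns → grid now 352
[2] y-view keeps 25 columns → grid now 146

voxel count = 146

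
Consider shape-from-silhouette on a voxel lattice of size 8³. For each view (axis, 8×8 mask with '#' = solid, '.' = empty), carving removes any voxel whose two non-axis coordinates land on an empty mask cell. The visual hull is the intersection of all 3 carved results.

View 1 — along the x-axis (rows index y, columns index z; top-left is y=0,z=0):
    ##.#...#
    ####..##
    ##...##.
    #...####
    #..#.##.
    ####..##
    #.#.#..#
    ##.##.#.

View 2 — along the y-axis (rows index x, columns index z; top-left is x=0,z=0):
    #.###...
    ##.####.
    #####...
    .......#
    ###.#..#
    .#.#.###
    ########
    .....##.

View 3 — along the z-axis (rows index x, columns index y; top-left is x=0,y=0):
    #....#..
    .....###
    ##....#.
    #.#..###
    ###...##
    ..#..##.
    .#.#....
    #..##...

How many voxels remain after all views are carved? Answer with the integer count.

|visual hull| = 68

before carving: 512 voxels (8×8×8)
step 1: project along x, AND mask (38/64) → |grid| = 304
step 2: project along y, AND mask (36/64) → |grid| = 173
step 3: project along z, AND mask (26/64) → |grid| = 68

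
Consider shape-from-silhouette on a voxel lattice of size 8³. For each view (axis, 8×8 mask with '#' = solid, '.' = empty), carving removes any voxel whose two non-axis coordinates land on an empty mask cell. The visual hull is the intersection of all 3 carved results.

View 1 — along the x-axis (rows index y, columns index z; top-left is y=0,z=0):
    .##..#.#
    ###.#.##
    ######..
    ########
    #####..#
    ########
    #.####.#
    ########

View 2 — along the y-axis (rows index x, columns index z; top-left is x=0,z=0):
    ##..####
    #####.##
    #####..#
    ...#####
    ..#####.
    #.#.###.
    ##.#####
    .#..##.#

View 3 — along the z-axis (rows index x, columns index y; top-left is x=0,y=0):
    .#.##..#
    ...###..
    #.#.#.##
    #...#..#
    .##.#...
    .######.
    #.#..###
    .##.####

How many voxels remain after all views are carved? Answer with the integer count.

voxel count = 158

initial block: 8^3 = 512
after view 1 [x-axis, 52 of 64 cells solid] → remaining = 416
after view 2 [y-axis, 45 of 64 cells solid] → remaining = 290
after view 3 [z-axis, 35 of 64 cells solid] → remaining = 158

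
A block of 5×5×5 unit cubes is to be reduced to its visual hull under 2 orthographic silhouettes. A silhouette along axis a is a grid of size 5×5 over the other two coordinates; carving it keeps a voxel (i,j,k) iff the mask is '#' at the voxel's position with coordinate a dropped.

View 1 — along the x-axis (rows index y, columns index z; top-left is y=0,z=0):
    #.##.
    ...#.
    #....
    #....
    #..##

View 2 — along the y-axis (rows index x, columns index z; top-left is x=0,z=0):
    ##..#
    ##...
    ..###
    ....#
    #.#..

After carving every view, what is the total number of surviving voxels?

20 voxels

before carving: 125 voxels (5×5×5)
after view 1 [x-axis, 9 of 25 cells solid] → remaining = 45
after view 2 [y-axis, 11 of 25 cells solid] → remaining = 20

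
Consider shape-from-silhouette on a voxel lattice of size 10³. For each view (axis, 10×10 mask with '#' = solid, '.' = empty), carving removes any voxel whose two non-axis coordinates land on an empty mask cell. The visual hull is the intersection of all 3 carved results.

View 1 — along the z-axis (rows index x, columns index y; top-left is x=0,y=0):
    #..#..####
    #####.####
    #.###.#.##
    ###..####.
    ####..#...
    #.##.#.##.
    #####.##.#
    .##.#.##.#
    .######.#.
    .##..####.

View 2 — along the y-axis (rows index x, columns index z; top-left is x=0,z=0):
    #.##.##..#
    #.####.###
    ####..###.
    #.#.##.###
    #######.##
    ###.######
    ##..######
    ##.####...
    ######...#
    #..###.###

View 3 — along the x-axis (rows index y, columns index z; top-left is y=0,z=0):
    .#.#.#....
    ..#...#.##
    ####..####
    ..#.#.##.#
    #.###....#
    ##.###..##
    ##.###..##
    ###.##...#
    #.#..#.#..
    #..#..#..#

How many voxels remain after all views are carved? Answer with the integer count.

initial block: 10^3 = 1000
V1 z: intersect with XY mask (67 set) -- 670 left
V2 y: intersect with XZ mask (74 set) -- 496 left
V3 x: intersect with YZ mask (53 set) -- 274 left

remaining voxels: 274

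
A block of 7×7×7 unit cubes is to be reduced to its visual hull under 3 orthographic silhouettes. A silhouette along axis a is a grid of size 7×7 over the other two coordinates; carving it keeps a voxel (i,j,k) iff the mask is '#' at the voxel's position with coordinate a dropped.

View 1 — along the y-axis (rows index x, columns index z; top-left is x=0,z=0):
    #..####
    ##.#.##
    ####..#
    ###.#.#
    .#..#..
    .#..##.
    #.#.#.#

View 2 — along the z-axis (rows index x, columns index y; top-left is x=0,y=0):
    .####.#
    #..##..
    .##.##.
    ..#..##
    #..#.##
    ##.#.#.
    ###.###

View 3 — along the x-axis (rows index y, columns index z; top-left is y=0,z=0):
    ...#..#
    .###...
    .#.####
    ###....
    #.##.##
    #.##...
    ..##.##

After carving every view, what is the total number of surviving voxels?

full grid |V| = 343
after view 1 [y-axis, 29 of 49 cells solid] → remaining = 203
after view 2 [z-axis, 29 of 49 cells solid] → remaining = 119
after view 3 [x-axis, 25 of 49 cells solid] → remaining = 55

remaining voxels: 55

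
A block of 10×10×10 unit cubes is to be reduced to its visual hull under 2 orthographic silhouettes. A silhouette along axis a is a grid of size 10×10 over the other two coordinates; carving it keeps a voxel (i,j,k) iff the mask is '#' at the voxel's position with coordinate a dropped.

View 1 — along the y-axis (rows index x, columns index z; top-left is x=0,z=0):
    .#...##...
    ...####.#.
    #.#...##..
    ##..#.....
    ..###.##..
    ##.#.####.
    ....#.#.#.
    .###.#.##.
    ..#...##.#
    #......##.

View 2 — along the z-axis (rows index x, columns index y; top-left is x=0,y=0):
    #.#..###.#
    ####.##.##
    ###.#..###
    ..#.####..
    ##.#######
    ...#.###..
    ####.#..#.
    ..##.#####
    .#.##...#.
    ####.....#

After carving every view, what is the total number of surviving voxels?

full grid |V| = 1000
step 1: project along y, AND mask (43/100) → |grid| = 430
step 2: project along z, AND mask (61/100) → |grid| = 265

remaining voxels: 265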